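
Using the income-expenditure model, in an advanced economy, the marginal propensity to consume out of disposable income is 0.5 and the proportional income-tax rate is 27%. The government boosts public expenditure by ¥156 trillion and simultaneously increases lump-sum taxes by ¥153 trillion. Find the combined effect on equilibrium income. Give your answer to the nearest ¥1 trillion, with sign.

Expenditure multiplier = 1/(1 − c(1−t)) = 1/(1 − 0.5×0.73) = 1/0.635 ≈ 1.575.
ΔG contributes k·ΔG = (+¥156 trillion) / 0.635 ≈ +¥245.7 trillion.
ΔT of +¥153 trillion changes first-round spending by −c·ΔT = −¥76.5 trillion, contributing k·(−c·ΔT) = (−¥76.5 trillion) / 0.635 ≈ −¥120.5 trillion.
Net ΔY = k(ΔG − c·ΔT) = (+¥79.5 trillion) / 0.635 ≈ +¥125 trillion.

+¥125 trillion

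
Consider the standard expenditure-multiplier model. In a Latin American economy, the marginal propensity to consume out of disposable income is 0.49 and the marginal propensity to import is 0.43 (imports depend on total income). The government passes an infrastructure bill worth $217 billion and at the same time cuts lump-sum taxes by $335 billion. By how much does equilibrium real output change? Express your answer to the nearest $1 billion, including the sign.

+$405 billion

Expenditure multiplier = 1/(1 − c + m) = 1/(1 − 0.49 + 0.43) = 1/0.94 ≈ 1.064.
ΔG contributes k·ΔG = (+$217 billion) / 0.94 ≈ +$230.9 billion.
ΔT of −$335 billion changes first-round spending by −c·ΔT = +$164.15 billion, contributing k·(−c·ΔT) = (+$164.15 billion) / 0.94 ≈ +$174.6 billion.
Net ΔY = k(ΔG − c·ΔT) = (+$381.15 billion) / 0.94 ≈ +$405 billion.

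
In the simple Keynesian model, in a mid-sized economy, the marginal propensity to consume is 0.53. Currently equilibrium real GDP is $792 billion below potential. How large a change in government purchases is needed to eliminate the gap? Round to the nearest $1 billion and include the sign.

+$372 billion

Spending multiplier = 1/(1 − MPC) = 1/(1 − 0.53) = 1/0.47 ≈ 2.128.
Need ΔY = +$792 billion, so ΔG = ΔY/k = (+$792 billion) × 0.47 ≈ +$372 billion.
The government should increase government purchases by $372 billion.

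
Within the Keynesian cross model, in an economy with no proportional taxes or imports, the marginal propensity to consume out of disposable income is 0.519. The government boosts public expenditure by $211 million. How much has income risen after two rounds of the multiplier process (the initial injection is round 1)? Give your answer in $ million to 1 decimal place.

$320.5 million

Round 1 adds ΔG = $211 million; each later round is MPC = 0.519 times the previous.
After 2 rounds: 211 + 109.509 = ΔG·(1 − c^2)/(1 − c) = 211 × (1 − 0.269361)/0.481 ≈ $320.5 million.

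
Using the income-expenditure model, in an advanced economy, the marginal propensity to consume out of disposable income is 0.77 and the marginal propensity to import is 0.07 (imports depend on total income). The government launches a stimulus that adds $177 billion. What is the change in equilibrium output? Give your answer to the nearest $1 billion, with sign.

Government-spending multiplier = 1/(1 − c + m) = 1/(1 − 0.77 + 0.07) = 1/0.3 ≈ 3.333.
ΔY = k × ΔG = (+$177 billion) / 0.3 = +$590 billion.

+$590 billion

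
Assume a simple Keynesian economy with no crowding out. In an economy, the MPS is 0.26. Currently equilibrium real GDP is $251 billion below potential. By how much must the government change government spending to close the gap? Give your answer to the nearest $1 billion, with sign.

+$65 billion

MPC = 1 − MPS = 1 − 0.26 = 0.74.
Spending multiplier = 1/(1 − MPC) = 1/(1 − 0.74) = 1/0.26 ≈ 3.846.
Need ΔY = +$251 billion, so ΔG = ΔY/k = (+$251 billion) × 0.26 ≈ +$65 billion.
The government should increase government spending by $65 billion.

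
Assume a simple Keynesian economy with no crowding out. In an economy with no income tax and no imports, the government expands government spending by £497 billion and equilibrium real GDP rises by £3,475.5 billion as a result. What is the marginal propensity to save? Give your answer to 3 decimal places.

Implied spending multiplier k = ΔY/ΔG = 3,475.5/497 ≈ 6.993.
Since k = 1/(1 − MPC), MPC = 1 − 1/k = 1 − ΔG/ΔY = 1 − 497/3,475.5 ≈ 0.857.
MPS = 1 − MPC = 0.143.

0.143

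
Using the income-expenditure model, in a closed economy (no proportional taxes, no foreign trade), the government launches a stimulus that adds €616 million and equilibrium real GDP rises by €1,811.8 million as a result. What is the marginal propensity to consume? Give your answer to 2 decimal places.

0.66

Implied spending multiplier k = ΔY/ΔG = 1,811.8/616 ≈ 2.9412.
Since k = 1/(1 − MPC), MPC = 1 − 1/k = 1 − ΔG/ΔY = 1 − 616/1,811.8 ≈ 0.66.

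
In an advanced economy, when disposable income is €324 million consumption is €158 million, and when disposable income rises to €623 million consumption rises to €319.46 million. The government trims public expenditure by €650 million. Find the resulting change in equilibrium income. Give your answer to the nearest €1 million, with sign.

−€1,413 million

MPC = ΔC/ΔYd = (319.46 − 158)/(623 − 324) = 161.46/299 = 0.54.
Expenditure multiplier = 1/(1 − MPC) = 1/(1 − 0.54) = 1/0.46 ≈ 2.174.
ΔY = k × ΔG = (−€650 million) / 0.46 ≈ −€1,413 million.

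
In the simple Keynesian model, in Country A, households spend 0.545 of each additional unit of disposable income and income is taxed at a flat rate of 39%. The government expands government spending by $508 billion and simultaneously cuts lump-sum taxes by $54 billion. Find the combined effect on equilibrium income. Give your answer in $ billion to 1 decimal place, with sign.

+$805.1 billion

Expenditure multiplier = 1/(1 − c(1−t)) = 1/(1 − 0.545×0.61) = 1/0.66755 ≈ 1.498.
ΔG contributes k·ΔG = (+$508 billion) / 0.66755 ≈ +$761 billion.
ΔT of −$54 billion changes first-round spending by −c·ΔT = +$29.43 billion, contributing k·(−c·ΔT) = (+$29.43 billion) / 0.66755 ≈ +$44.1 billion.
Net ΔY = k(ΔG − c·ΔT) = (+$537.43 billion) / 0.66755 ≈ +$805.1 billion.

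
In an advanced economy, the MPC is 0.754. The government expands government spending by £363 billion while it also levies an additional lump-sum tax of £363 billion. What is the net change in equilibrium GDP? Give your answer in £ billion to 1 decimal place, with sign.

Expenditure multiplier = 1/(1 − MPC) = 1/(1 − 0.754) = 1/0.246 ≈ 4.065.
ΔG contributes k·ΔG = (+£363 billion) / 0.246 ≈ +£1,475.6 billion.
ΔT of +£363 billion changes first-round spending by −c·ΔT = −£273.702 billion, contributing k·(−c·ΔT) = (−£273.702 billion) / 0.246 ≈ −£1,112.6 billion.
With ΔG = ΔT and no other leakages, the balanced-budget multiplier is 1, so ΔY = ΔG = +£363 billion.

+£363.0 billion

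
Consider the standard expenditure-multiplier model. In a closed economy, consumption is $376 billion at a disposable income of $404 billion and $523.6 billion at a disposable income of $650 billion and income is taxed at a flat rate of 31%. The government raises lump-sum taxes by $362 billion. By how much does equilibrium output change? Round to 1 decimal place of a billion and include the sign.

−$370.6 billion

MPC = ΔC/ΔYd = (523.6 − 376)/(650 − 404) = 147.6/246 = 0.6.
A lump-sum tax change of +$362 billion shifts disposable income by −$362 billion; first-round consumption changes by −c × ΔT = −0.6 × (+$362 billion) = −$217.2 billion.
Expenditure multiplier = 1/(1 − c(1−t)) = 1/(1 − 0.6×0.69) = 1/0.586 ≈ 1.706.
The tax multiplier is −c × k ≈ −1.024, so ΔY = k × (−c·ΔT) = (−$217.2 billion) / 0.586 ≈ −$370.6 billion.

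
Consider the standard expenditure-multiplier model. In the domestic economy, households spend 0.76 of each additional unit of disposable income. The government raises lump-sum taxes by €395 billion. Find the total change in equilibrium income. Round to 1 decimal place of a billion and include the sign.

A lump-sum tax change of +€395 billion shifts disposable income by −€395 billion; first-round consumption changes by −c × ΔT = −0.76 × (+€395 billion) = −€300.2 billion.
Expenditure multiplier = 1/(1 − MPC) = 1/(1 − 0.76) = 1/0.24 ≈ 4.167.
The tax multiplier is −c × k ≈ −3.167, so ΔY = k × (−c·ΔT) = (−€300.2 billion) / 0.24 ≈ −€1,250.8 billion.

−€1,250.8 billion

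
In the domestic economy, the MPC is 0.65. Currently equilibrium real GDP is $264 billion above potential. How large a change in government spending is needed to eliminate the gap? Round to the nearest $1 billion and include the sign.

Spending multiplier = 1/(1 − MPC) = 1/(1 − 0.65) = 1/0.35 ≈ 2.857.
Need ΔY = −$264 billion, so ΔG = ΔY/k = (−$264 billion) × 0.35 ≈ −$92 billion.
The government should cut government spending by $92 billion.

−$92 billion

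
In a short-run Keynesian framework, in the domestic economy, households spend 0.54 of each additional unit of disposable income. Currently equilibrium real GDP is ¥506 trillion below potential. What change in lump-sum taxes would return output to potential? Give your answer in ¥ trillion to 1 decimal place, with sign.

−¥431.0 trillion

Spending multiplier = 1/(1 − MPC) = 1/(1 − 0.54) = 1/0.46 ≈ 2.174.
Tax multiplier = −c·k = −0.54/0.46 ≈ −1.174. Need ΔY = +¥506 trillion, so ΔT = ΔY/(−c·k) = −(+¥506 trillion) × 0.46 / 0.54 ≈ −¥431 trillion.
The government should cut lump-sum taxes by ¥431 trillion.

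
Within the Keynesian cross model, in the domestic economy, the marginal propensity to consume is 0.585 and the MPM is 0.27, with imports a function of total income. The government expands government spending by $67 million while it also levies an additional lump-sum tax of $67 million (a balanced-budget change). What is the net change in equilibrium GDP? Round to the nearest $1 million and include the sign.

Expenditure multiplier = 1/(1 − c + m) = 1/(1 − 0.585 + 0.27) = 1/0.685 ≈ 1.46.
ΔG contributes k·ΔG = (+$67 million) / 0.685 ≈ +$97.8 million.
ΔT of +$67 million changes first-round spending by −c·ΔT = −$39.195 million, contributing k·(−c·ΔT) = (−$39.195 million) / 0.685 ≈ −$57.2 million.
Net ΔY = k(ΔG − c·ΔT) = (+$27.805 million) / 0.685 ≈ +$41 million.

+$41 million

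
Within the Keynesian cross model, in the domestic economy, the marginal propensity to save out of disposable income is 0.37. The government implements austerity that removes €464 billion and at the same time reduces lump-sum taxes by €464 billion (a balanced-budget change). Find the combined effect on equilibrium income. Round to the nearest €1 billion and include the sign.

−€464 billion

MPC = 1 − MPS = 1 − 0.37 = 0.63.
Expenditure multiplier = 1/(1 − MPC) = 1/(1 − 0.63) = 1/0.37 ≈ 2.703.
ΔG contributes k·ΔG = (−€464 billion) / 0.37 ≈ −€1,254.1 billion.
ΔT of −€464 billion changes first-round spending by −c·ΔT = +€292.32 billion, contributing k·(−c·ΔT) = (+€292.32 billion) / 0.37 ≈ +€790.1 billion.
With ΔG = ΔT and no other leakages, the balanced-budget multiplier is 1, so ΔY = ΔG = −€464 billion.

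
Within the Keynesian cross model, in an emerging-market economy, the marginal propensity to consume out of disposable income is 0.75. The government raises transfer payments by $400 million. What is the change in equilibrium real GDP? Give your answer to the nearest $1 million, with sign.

The transfer change shifts disposable income by +$400 million, so first-round consumption changes by c·ΔTR = 0.75 × (+$400 million) = +$300 million.
Expenditure multiplier = 1/(1 − MPC) = 1/(1 − 0.75) = 1/0.25 = 4.
The transfer multiplier is c × k = 3, so ΔY = k × (c·ΔTR) = (+$300 million) / 0.25 = +$1,200 million.

+$1,200 million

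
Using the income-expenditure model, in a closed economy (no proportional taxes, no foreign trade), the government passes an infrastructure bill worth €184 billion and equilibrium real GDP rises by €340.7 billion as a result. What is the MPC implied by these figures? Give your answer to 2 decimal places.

Implied spending multiplier k = ΔY/ΔG = 340.7/184 ≈ 1.8516.
Since k = 1/(1 − MPC), MPC = 1 − 1/k = 1 − ΔG/ΔY = 1 − 184/340.7 ≈ 0.46.

0.46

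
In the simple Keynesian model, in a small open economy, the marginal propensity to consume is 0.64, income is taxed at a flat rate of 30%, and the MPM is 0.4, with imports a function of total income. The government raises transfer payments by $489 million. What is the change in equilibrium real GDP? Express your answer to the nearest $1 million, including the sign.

+$329 million

The transfer change shifts disposable income by +$489 million, so first-round consumption changes by c·ΔTR = 0.64 × (+$489 million) = +$312.96 million.
Expenditure multiplier = 1/(1 − c(1−t) + m) = 1/(1 − 0.64×0.7 + 0.4) = 1/0.952 ≈ 1.05.
The transfer multiplier is c × k ≈ 0.672, so ΔY = k × (c·ΔTR) = (+$312.96 million) / 0.952 ≈ +$329 million.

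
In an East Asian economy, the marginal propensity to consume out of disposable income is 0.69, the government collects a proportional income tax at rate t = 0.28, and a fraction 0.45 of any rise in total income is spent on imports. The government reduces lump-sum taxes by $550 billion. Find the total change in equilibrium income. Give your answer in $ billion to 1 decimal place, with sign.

A lump-sum tax change of −$550 billion shifts disposable income by +$550 billion; first-round consumption changes by −c × ΔT = −0.69 × (−$550 billion) = +$379.5 billion.
Expenditure multiplier = 1/(1 − c(1−t) + m) = 1/(1 − 0.69×0.72 + 0.45) = 1/0.9532 ≈ 1.049.
The tax multiplier is −c × k ≈ −0.724, so ΔY = k × (−c·ΔT) = (+$379.5 billion) / 0.9532 ≈ +$398.1 billion.

+$398.1 billion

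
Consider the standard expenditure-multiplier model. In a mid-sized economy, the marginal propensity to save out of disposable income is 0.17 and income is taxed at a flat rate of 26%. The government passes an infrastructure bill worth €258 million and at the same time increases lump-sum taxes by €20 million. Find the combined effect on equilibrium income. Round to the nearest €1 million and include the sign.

MPC = 1 − MPS = 1 − 0.17 = 0.83.
Expenditure multiplier = 1/(1 − c(1−t)) = 1/(1 − 0.83×0.74) = 1/0.3858 ≈ 2.592.
ΔG contributes k·ΔG = (+€258 million) / 0.3858 ≈ +€668.7 million.
ΔT of +€20 million changes first-round spending by −c·ΔT = −€16.6 million, contributing k·(−c·ΔT) = (−€16.6 million) / 0.3858 ≈ −€43 million.
Net ΔY = k(ΔG − c·ΔT) = (+€241.4 million) / 0.3858 ≈ +€626 million.

+€626 million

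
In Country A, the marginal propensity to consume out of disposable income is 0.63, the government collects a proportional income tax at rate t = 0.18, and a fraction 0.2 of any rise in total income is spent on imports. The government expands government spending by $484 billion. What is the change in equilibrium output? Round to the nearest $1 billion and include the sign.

Expenditure multiplier = 1/(1 − c(1−t) + m) = 1/(1 − 0.63×0.82 + 0.2) = 1/0.6834 ≈ 1.463.
ΔY = k × ΔG = (+$484 billion) / 0.6834 ≈ +$708 billion.

+$708 billion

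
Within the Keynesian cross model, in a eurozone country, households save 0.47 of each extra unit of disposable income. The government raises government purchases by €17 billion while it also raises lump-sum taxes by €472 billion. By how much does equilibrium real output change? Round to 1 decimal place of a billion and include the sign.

−€496.1 billion

MPC = 1 − MPS = 1 − 0.47 = 0.53.
Expenditure multiplier = 1/(1 − MPC) = 1/(1 − 0.53) = 1/0.47 ≈ 2.128.
ΔG contributes k·ΔG = (+€17 billion) / 0.47 ≈ +€36.2 billion.
ΔT of +€472 billion changes first-round spending by −c·ΔT = −€250.16 billion, contributing k·(−c·ΔT) = (−€250.16 billion) / 0.47 ≈ −€532.3 billion.
Net ΔY = k(ΔG − c·ΔT) = (−€233.16 billion) / 0.47 ≈ −€496.1 billion.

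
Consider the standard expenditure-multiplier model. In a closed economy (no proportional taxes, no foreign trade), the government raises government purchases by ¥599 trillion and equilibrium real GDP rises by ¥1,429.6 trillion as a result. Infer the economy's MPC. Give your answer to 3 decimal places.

0.581

Implied spending multiplier k = ΔY/ΔG = 1,429.6/599 ≈ 2.3866.
Since k = 1/(1 − MPC), MPC = 1 − 1/k = 1 − ΔG/ΔY = 1 − 599/1,429.6 ≈ 0.581.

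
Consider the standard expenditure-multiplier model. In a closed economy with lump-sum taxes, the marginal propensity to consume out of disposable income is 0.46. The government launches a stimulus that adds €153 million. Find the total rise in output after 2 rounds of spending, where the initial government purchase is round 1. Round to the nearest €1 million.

Round 1 adds ΔG = €153 million; each later round is MPC = 0.46 times the previous.
After 2 rounds: 153 + 70.38 = ΔG·(1 − c^2)/(1 − c) = 153 × (1 − 0.2116)/0.54 ≈ €223 million.

€223 million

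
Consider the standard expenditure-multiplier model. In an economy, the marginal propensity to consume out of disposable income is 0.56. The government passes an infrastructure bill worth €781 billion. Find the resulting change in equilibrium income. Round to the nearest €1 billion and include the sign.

+€1,775 billion

Expenditure multiplier = 1/(1 − MPC) = 1/(1 − 0.56) = 1/0.44 ≈ 2.273.
ΔY = k × ΔG = (+€781 billion) / 0.44 = +€1,775 billion.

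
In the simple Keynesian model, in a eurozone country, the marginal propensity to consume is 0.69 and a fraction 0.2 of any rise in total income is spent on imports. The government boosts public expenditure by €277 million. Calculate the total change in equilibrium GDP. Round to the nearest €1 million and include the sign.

Expenditure multiplier = 1/(1 − c + m) = 1/(1 − 0.69 + 0.2) = 1/0.51 ≈ 1.961.
ΔY = k × ΔG = (+€277 million) / 0.51 ≈ +€543 million.

+€543 million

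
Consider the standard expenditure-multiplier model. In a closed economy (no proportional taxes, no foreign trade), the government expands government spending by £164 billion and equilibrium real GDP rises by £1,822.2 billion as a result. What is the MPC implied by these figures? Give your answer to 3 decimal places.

0.910

Implied spending multiplier k = ΔY/ΔG = 1,822.2/164 ≈ 11.111.
Since k = 1/(1 − MPC), MPC = 1 − 1/k = 1 − ΔG/ΔY = 1 − 164/1,822.2 ≈ 0.910.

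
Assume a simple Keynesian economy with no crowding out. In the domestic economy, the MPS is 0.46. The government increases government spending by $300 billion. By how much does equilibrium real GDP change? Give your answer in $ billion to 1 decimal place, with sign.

+$652.2 billion

MPC = 1 − MPS = 1 − 0.46 = 0.54.
Expenditure multiplier = 1/(1 − MPC) = 1/(1 − 0.54) = 1/0.46 ≈ 2.174.
ΔY = k × ΔG = (+$300 billion) / 0.46 ≈ +$652.2 billion.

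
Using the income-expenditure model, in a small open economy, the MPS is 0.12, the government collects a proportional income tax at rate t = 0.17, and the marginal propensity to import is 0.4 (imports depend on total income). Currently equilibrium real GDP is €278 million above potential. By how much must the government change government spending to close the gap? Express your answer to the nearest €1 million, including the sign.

−€186 million

MPC = 1 − MPS = 1 − 0.12 = 0.88.
Spending multiplier = 1/(1 − c(1−t) + m) = 1/(1 − 0.88×0.83 + 0.4) = 1/0.6696 ≈ 1.493.
Need ΔY = −€278 million, so ΔG = ΔY/k = (−€278 million) × 0.6696 ≈ −€186 million.
The government should cut government spending by €186 million.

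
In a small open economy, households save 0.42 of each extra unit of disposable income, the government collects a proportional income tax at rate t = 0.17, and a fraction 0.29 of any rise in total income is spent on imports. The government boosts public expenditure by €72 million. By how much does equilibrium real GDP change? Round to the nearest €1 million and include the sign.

+€89 million

MPC = 1 − MPS = 1 − 0.42 = 0.58.
Expenditure multiplier = 1/(1 − c(1−t) + m) = 1/(1 − 0.58×0.83 + 0.29) = 1/0.8086 ≈ 1.237.
ΔY = k × ΔG = (+€72 million) / 0.8086 ≈ +€89 million.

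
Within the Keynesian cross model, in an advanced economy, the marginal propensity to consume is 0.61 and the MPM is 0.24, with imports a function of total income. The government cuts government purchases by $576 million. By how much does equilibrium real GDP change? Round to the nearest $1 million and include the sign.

Government-spending multiplier = 1/(1 − c + m) = 1/(1 − 0.61 + 0.24) = 1/0.63 ≈ 1.587.
ΔY = k × ΔG = (−$576 million) / 0.63 ≈ −$914 million.

−$914 million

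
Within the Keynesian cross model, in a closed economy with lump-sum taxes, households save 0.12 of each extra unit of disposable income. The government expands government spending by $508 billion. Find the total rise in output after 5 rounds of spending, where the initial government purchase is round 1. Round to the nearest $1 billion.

MPC = 1 − MPS = 1 − 0.12 = 0.88.
Round 1 adds ΔG = $508 billion; each later round is MPC = 0.88 times the previous.
After 5 rounds: 508 + 447.04 + 393.3952 + 346.187776 + 304.64524288 = ΔG·(1 − c^5)/(1 − c) = 508 × (1 − 0.5277319168)/0.12 ≈ $1,999 billion.

$1,999 billion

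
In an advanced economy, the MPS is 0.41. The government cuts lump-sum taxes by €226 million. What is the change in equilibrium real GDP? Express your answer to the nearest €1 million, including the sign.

+€325 million

MPC = 1 − MPS = 1 − 0.41 = 0.59.
A lump-sum tax change of −€226 million shifts disposable income by +€226 million; first-round consumption changes by −c × ΔT = −0.59 × (−€226 million) = +€133.34 million.
Expenditure multiplier = 1/(1 − MPC) = 1/(1 − 0.59) = 1/0.41 ≈ 2.439.
The tax multiplier is −c × k ≈ −1.439, so ΔY = k × (−c·ΔT) = (+€133.34 million) / 0.41 ≈ +€325 million.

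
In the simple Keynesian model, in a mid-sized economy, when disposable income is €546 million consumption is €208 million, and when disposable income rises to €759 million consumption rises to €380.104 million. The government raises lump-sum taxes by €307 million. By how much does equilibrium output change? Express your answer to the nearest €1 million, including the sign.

−€1,292 million

MPC = ΔC/ΔYd = (380.104 − 208)/(759 − 546) = 172.104/213 = 0.808.
A lump-sum tax change of +€307 million shifts disposable income by −€307 million; first-round consumption changes by −c × ΔT = −0.808 × (+€307 million) = −€248.056 million.
Expenditure multiplier = 1/(1 − MPC) = 1/(1 − 0.808) = 1/0.192 ≈ 5.208.
The tax multiplier is −c × k ≈ −4.208, so ΔY = k × (−c·ΔT) = (−€248.056 million) / 0.192 ≈ −€1,292 million.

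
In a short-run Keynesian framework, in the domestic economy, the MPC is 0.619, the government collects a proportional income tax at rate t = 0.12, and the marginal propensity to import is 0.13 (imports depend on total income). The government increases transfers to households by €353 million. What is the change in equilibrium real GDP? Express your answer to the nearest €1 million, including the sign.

The transfer change shifts disposable income by +€353 million, so first-round consumption changes by c·ΔTR = 0.619 × (+€353 million) = +€218.507 million.
Expenditure multiplier = 1/(1 − c(1−t) + m) = 1/(1 − 0.619×0.88 + 0.13) = 1/0.58528 ≈ 1.709.
The transfer multiplier is c × k ≈ 1.058, so ΔY = k × (c·ΔTR) = (+€218.507 million) / 0.58528 ≈ +€373 million.

+€373 million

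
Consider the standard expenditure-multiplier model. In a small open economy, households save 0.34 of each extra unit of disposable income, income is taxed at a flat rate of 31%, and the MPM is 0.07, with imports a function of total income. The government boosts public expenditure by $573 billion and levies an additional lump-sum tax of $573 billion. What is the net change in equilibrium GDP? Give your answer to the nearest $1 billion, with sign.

+$317 billion

MPC = 1 − MPS = 1 − 0.34 = 0.66.
Expenditure multiplier = 1/(1 − c(1−t) + m) = 1/(1 − 0.66×0.69 + 0.07) = 1/0.6146 ≈ 1.627.
ΔG contributes k·ΔG = (+$573 billion) / 0.6146 ≈ +$932.3 billion.
ΔT of +$573 billion changes first-round spending by −c·ΔT = −$378.18 billion, contributing k·(−c·ΔT) = (−$378.18 billion) / 0.6146 ≈ −$615.3 billion.
Net ΔY = k(ΔG − c·ΔT) = (+$194.82 billion) / 0.6146 ≈ +$317 billion.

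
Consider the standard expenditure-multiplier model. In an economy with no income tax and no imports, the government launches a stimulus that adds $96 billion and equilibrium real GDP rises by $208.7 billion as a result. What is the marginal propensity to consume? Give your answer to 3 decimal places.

0.540

Implied spending multiplier k = ΔY/ΔG = 208.7/96 ≈ 2.174.
Since k = 1/(1 − MPC), MPC = 1 − 1/k = 1 − ΔG/ΔY = 1 − 96/208.7 ≈ 0.540.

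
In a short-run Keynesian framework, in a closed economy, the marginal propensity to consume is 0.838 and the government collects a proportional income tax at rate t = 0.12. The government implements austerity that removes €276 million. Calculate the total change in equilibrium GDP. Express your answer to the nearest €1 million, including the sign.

Expenditure multiplier = 1/(1 − c(1−t)) = 1/(1 − 0.838×0.88) = 1/0.26256 ≈ 3.809.
ΔY = k × ΔG = (−€276 million) / 0.26256 ≈ −€1,051 million.

−€1,051 million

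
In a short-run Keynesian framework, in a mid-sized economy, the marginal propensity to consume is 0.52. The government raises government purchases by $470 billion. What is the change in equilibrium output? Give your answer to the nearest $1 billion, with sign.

Expenditure multiplier = 1/(1 − MPC) = 1/(1 − 0.52) = 1/0.48 ≈ 2.083.
ΔY = k × ΔG = (+$470 billion) / 0.48 ≈ +$979 billion.

+$979 billion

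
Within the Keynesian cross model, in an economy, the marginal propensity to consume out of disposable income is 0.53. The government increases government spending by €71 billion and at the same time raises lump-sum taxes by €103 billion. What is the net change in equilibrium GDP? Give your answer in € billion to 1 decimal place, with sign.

+€34.9 billion

Expenditure multiplier = 1/(1 − MPC) = 1/(1 − 0.53) = 1/0.47 ≈ 2.128.
ΔG contributes k·ΔG = (+€71 billion) / 0.47 ≈ +€151.1 billion.
ΔT of +€103 billion changes first-round spending by −c·ΔT = −€54.59 billion, contributing k·(−c·ΔT) = (−€54.59 billion) / 0.47 ≈ −€116.1 billion.
Net ΔY = k(ΔG − c·ΔT) = (+€16.41 billion) / 0.47 ≈ +€34.9 billion.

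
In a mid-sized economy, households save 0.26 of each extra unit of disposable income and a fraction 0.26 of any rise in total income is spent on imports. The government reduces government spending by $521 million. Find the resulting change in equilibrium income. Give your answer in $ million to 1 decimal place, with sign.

MPC = 1 − MPS = 1 − 0.26 = 0.74.
Government-spending multiplier = 1/(1 − c + m) = 1/(1 − 0.74 + 0.26) = 1/0.52 ≈ 1.923.
ΔY = k × ΔG = (−$521 million) / 0.52 ≈ −$1,001.9 million.

−$1,001.9 million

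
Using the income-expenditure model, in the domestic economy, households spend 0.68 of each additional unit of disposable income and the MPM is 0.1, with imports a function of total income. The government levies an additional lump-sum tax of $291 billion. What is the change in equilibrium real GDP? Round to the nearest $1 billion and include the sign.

−$471 billion

A lump-sum tax change of +$291 billion shifts disposable income by −$291 billion; first-round consumption changes by −c × ΔT = −0.68 × (+$291 billion) = −$197.88 billion.
Expenditure multiplier = 1/(1 − c + m) = 1/(1 − 0.68 + 0.1) = 1/0.42 ≈ 2.381.
The tax multiplier is −c × k ≈ −1.619, so ΔY = k × (−c·ΔT) = (−$197.88 billion) / 0.42 ≈ −$471 billion.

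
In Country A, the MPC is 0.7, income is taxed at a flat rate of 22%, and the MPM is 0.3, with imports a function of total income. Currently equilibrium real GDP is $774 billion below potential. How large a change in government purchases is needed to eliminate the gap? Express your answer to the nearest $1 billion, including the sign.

Spending multiplier = 1/(1 − c(1−t) + m) = 1/(1 − 0.7×0.78 + 0.3) = 1/0.754 ≈ 1.326.
Need ΔY = +$774 billion, so ΔG = ΔY/k = (+$774 billion) × 0.754 ≈ +$584 billion.
The government should increase government purchases by $584 billion.

+$584 billion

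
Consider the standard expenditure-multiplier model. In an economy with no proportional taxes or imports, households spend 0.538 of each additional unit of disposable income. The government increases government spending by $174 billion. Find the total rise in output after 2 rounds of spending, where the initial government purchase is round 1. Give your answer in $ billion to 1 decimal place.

$267.6 billion

Round 1 adds ΔG = $174 billion; each later round is MPC = 0.538 times the previous.
After 2 rounds: 174 + 93.612 = ΔG·(1 − c^2)/(1 − c) = 174 × (1 − 0.289444)/0.462 ≈ $267.6 billion.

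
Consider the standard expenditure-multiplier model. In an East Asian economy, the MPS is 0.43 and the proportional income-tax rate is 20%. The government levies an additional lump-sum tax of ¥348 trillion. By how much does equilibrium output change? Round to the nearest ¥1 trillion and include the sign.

−¥365 trillion

MPC = 1 − MPS = 1 − 0.43 = 0.57.
A lump-sum tax change of +¥348 trillion shifts disposable income by −¥348 trillion; first-round consumption changes by −c × ΔT = −0.57 × (+¥348 trillion) = −¥198.36 trillion.
Expenditure multiplier = 1/(1 − c(1−t)) = 1/(1 − 0.57×0.8) = 1/0.544 ≈ 1.838.
The tax multiplier is −c × k ≈ −1.048, so ΔY = k × (−c·ΔT) = (−¥198.36 trillion) / 0.544 ≈ −¥365 trillion.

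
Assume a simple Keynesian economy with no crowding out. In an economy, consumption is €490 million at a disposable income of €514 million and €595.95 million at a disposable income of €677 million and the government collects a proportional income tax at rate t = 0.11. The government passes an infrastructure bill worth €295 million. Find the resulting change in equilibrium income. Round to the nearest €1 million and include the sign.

MPC = ΔC/ΔYd = (595.95 − 490)/(677 − 514) = 105.95/163 = 0.65.
Expenditure multiplier = 1/(1 − c(1−t)) = 1/(1 − 0.65×0.89) = 1/0.4215 ≈ 2.372.
ΔY = k × ΔG = (+€295 million) / 0.4215 ≈ +€700 million.

+€700 million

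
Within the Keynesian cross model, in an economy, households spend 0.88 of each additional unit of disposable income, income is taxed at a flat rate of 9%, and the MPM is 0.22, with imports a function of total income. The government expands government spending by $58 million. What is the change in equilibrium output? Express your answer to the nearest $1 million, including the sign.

Government-spending multiplier = 1/(1 − c(1−t) + m) = 1/(1 − 0.88×0.91 + 0.22) = 1/0.4192 ≈ 2.385.
ΔY = k × ΔG = (+$58 million) / 0.4192 ≈ +$138 million.

+$138 million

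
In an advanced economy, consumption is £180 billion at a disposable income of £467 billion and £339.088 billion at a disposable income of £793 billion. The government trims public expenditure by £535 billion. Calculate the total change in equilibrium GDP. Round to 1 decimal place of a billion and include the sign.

MPC = ΔC/ΔYd = (339.088 − 180)/(793 − 467) = 159.088/326 = 0.488.
Spending multiplier = 1/(1 − MPC) = 1/(1 − 0.488) = 1/0.512 ≈ 1.953.
ΔY = k × ΔG = (−£535 billion) / 0.512 ≈ −£1,044.9 billion.

−£1,044.9 billion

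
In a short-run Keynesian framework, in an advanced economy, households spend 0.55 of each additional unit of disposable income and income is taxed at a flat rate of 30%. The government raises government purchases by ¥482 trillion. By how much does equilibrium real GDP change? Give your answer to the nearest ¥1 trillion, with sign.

Expenditure multiplier = 1/(1 − c(1−t)) = 1/(1 − 0.55×0.7) = 1/0.615 ≈ 1.626.
ΔY = k × ΔG = (+¥482 trillion) / 0.615 ≈ +¥784 trillion.

+¥784 trillion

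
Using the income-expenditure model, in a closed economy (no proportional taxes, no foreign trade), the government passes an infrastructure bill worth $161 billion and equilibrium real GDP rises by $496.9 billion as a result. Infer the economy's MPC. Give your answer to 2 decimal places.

0.68

Implied spending multiplier k = ΔY/ΔG = 496.9/161 ≈ 3.0863.
Since k = 1/(1 − MPC), MPC = 1 − 1/k = 1 − ΔG/ΔY = 1 − 161/496.9 ≈ 0.68.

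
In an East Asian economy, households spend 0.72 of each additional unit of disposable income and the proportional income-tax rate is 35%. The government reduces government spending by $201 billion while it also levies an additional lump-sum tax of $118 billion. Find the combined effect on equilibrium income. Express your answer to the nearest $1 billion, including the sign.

−$538 billion

Expenditure multiplier = 1/(1 − c(1−t)) = 1/(1 − 0.72×0.65) = 1/0.532 ≈ 1.88.
ΔG contributes k·ΔG = (−$201 billion) / 0.532 ≈ −$377.8 billion.
ΔT of +$118 billion changes first-round spending by −c·ΔT = −$84.96 billion, contributing k·(−c·ΔT) = (−$84.96 billion) / 0.532 ≈ −$159.7 billion.
Net ΔY = k(ΔG − c·ΔT) = (−$285.96 billion) / 0.532 ≈ −$538 billion.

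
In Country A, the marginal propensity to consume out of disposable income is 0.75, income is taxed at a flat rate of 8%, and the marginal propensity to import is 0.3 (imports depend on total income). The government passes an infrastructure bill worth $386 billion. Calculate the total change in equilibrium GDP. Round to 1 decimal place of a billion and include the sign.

Government-spending multiplier = 1/(1 − c(1−t) + m) = 1/(1 − 0.75×0.92 + 0.3) = 1/0.61 ≈ 1.639.
ΔY = k × ΔG = (+$386 billion) / 0.61 ≈ +$632.8 billion.

+$632.8 billion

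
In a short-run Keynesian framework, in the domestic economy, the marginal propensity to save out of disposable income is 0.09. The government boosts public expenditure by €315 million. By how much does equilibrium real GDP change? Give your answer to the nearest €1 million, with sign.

MPC = 1 − MPS = 1 − 0.09 = 0.91.
Expenditure multiplier = 1/(1 − MPC) = 1/(1 − 0.91) = 1/0.09 ≈ 11.111.
ΔY = k × ΔG = (+€315 million) / 0.09 = +€3,500 million.

+€3,500 million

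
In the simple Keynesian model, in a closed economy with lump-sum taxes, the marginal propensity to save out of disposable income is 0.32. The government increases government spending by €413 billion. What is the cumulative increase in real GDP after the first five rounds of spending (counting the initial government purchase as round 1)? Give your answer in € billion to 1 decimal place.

€1,103.0 billion

MPC = 1 − MPS = 1 − 0.32 = 0.68.
Round 1 adds ΔG = €413 billion; each later round is MPC = 0.68 times the previous.
After 5 rounds: 413 + 280.84 + 190.9712 + 129.860416 + 88.30508288 = ΔG·(1 − c^5)/(1 − c) = 413 × (1 − 0.1453933568)/0.32 ≈ €1,103 billion.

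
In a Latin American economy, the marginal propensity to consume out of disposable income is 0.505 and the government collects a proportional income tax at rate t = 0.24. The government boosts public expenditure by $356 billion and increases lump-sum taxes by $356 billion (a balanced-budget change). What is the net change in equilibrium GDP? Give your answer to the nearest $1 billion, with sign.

+$286 billion

Expenditure multiplier = 1/(1 − c(1−t)) = 1/(1 − 0.505×0.76) = 1/0.6162 ≈ 1.623.
ΔG contributes k·ΔG = (+$356 billion) / 0.6162 ≈ +$577.7 billion.
ΔT of +$356 billion changes first-round spending by −c·ΔT = −$179.78 billion, contributing k·(−c·ΔT) = (−$179.78 billion) / 0.6162 ≈ −$291.8 billion.
Net ΔY = k(ΔG − c·ΔT) = (+$176.22 billion) / 0.6162 ≈ +$286 billion.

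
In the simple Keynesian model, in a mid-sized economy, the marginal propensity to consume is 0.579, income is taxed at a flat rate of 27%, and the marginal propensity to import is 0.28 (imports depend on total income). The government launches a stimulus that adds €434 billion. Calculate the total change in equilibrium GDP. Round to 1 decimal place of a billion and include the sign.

Expenditure multiplier = 1/(1 − c(1−t) + m) = 1/(1 − 0.579×0.73 + 0.28) = 1/0.85733 ≈ 1.166.
ΔY = k × ΔG = (+€434 billion) / 0.85733 ≈ +€506.2 billion.

+€506.2 billion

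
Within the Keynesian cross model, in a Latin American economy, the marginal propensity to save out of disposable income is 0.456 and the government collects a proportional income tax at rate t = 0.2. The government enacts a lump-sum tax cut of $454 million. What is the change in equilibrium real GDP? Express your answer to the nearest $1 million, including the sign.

MPC = 1 − MPS = 1 − 0.456 = 0.544.
A lump-sum tax change of −$454 million shifts disposable income by +$454 million; first-round consumption changes by −c × ΔT = −0.544 × (−$454 million) = +$246.976 million.
Expenditure multiplier = 1/(1 − c(1−t)) = 1/(1 − 0.544×0.8) = 1/0.5648 ≈ 1.771.
The tax multiplier is −c × k ≈ −0.963, so ΔY = k × (−c·ΔT) = (+$246.976 million) / 0.5648 ≈ +$437 million.

+$437 million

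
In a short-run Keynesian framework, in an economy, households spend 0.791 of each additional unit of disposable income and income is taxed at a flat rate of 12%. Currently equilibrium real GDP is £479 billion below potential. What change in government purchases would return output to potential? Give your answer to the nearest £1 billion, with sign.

Spending multiplier = 1/(1 − c(1−t)) = 1/(1 − 0.791×0.88) = 1/0.30392 ≈ 3.29.
Need ΔY = +£479 billion, so ΔG = ΔY/k = (+£479 billion) × 0.30392 ≈ +£146 billion.
The government should increase government purchases by £146 billion.

+£146 billion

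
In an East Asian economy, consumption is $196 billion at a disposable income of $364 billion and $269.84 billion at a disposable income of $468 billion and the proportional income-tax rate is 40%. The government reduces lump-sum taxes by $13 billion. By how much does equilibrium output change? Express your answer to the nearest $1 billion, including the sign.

+$16 billion

MPC = ΔC/ΔYd = (269.84 − 196)/(468 − 364) = 73.84/104 = 0.71.
A lump-sum tax change of −$13 billion shifts disposable income by +$13 billion; first-round consumption changes by −c × ΔT = −0.71 × (−$13 billion) = +$9.23 billion.
Expenditure multiplier = 1/(1 − c(1−t)) = 1/(1 − 0.71×0.6) = 1/0.574 ≈ 1.742.
The tax multiplier is −c × k ≈ −1.237, so ΔY = k × (−c·ΔT) = (+$9.23 billion) / 0.574 ≈ +$16 billion.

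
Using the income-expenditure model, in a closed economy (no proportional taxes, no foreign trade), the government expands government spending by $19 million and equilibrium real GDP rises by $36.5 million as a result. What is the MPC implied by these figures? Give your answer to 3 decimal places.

Implied spending multiplier k = ΔY/ΔG = 36.5/19 ≈ 1.9211.
Since k = 1/(1 − MPC), MPC = 1 − 1/k = 1 − ΔG/ΔY = 1 − 19/36.5 ≈ 0.479.

0.479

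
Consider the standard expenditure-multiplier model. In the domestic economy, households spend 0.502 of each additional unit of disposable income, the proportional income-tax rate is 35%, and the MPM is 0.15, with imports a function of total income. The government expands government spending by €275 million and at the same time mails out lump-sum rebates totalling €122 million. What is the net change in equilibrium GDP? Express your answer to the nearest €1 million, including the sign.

Expenditure multiplier = 1/(1 − c(1−t) + m) = 1/(1 − 0.502×0.65 + 0.15) = 1/0.8237 ≈ 1.214.
ΔG contributes k·ΔG = (+€275 million) / 0.8237 ≈ +€333.9 million.
ΔT of −€122 million changes first-round spending by −c·ΔT = +€61.244 million, contributing k·(−c·ΔT) = (+€61.244 million) / 0.8237 ≈ +€74.4 million.
Net ΔY = k(ΔG − c·ΔT) = (+€336.244 million) / 0.8237 ≈ +€408 million.

+€408 million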